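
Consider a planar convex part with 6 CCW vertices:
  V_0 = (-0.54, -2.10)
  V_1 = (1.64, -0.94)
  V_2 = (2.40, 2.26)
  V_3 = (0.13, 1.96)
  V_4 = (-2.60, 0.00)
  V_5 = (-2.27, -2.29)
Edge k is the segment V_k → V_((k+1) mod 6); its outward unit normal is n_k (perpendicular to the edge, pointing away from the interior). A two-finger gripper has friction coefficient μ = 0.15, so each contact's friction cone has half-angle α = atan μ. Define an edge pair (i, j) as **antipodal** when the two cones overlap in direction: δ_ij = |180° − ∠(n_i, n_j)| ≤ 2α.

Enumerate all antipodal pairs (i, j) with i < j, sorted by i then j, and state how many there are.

α = atan 0.15 = 8.53°;  2α = 17.06°
n_0 = (+0.4697, -0.8828)
n_1 = (+0.9729, -0.2311)
n_2 = (-0.1310, +0.9914)
n_3 = (-0.5832, +0.8123)
n_4 = (-0.9898, -0.1426)
n_5 = (+0.1092, -0.9940)
  (0,1): δ = 131.38°  ·
  (0,2): δ = 20.49°  ·
  (0,3): δ = 7.66°  ✓
  (0,4): δ = 70.18°  ·
  (0,5): δ = 158.25°  ·
  (1,2): δ = 69.11°  ·
  (1,3): δ = 40.96°  ·
  (1,4): δ = 21.56°  ·
  (1,5): δ = 109.63°  ·
  (2,3): δ = 151.85°  ·
  (2,4): δ = 89.33°  ·
  (2,5): δ = 1.26°  ✓
  (3,4): δ = 117.48°  ·
  (3,5): δ = 29.41°  ·
  (4,5): δ = 91.93°  ·
antipodal pairs: 2

count = 2; pairs: (0,3), (2,5)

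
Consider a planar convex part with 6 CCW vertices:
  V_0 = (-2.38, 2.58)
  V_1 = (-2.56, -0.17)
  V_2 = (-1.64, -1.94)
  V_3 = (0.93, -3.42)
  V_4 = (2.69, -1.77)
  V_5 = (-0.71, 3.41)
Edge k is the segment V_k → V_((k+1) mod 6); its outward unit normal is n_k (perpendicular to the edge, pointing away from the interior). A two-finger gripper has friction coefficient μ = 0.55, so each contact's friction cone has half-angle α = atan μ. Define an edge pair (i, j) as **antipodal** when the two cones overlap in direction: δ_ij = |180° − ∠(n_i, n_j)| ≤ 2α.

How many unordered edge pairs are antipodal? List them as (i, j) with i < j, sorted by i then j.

α = atan 0.55 = 28.81°;  2α = 57.62°
n_0 = (-0.9979, +0.0653)
n_1 = (-0.8873, -0.4612)
n_2 = (-0.4990, -0.8666)
n_3 = (+0.6839, -0.7295)
n_4 = (+0.8360, +0.5487)
n_5 = (-0.4451, +0.8955)
  (0,1): δ = 148.79°  ·
  (0,2): δ = 116.19°  ·
  (0,3): δ = 43.10°  ✓
  (0,4): δ = 37.02°  ✓
  (0,5): δ = 120.17°  ·
  (1,2): δ = 147.40°  ·
  (1,3): δ = 74.31°  ·
  (1,4): δ = 5.82°  ✓
  (1,5): δ = 88.96°  ·
  (2,3): δ = 106.91°  ·
  (2,4): δ = 26.78°  ✓
  (2,5): δ = 56.36°  ✓
  (3,4): δ = 99.87°  ·
  (3,5): δ = 16.72°  ✓
  (4,5): δ = 96.85°  ·
antipodal pairs: 6

count = 6; pairs: (0,3), (0,4), (1,4), (2,4), (2,5), (3,5)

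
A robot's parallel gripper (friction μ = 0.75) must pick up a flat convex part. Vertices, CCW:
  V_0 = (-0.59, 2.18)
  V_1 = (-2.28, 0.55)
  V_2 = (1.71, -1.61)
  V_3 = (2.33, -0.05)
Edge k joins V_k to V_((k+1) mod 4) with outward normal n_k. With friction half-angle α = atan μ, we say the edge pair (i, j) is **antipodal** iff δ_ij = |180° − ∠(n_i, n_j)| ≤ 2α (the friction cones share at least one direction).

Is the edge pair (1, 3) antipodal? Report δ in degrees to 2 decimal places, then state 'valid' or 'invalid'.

δ = 8.94°, valid

α = atan 0.75 = 36.87°;  2α = 73.74°
edge 1: e_1 = (+3.99, -2.16);  n_1 = (-0.4761, -0.8794)
edge 3: e_3 = (-2.92, +2.23);  n_3 = (+0.6069, +0.7947)
∠(n_1, n_3) = 171.06°
δ = |180° − 171.06°| = 8.94°
8.94° ≤ 2α = 73.74°  →  valid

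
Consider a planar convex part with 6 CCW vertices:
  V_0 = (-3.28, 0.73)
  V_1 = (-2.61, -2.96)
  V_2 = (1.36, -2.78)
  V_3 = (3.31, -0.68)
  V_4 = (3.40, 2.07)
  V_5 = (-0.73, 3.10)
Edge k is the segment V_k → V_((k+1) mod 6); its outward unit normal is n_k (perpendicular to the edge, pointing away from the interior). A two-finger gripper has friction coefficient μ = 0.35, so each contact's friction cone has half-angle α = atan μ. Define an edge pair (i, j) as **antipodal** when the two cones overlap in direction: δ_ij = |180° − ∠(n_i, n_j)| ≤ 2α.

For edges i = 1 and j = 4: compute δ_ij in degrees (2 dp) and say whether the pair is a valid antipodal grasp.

α = atan 0.35 = 19.29°;  2α = 38.58°
edge 1: e_1 = (+3.97, +0.18);  n_1 = (+0.0453, -0.9990)
edge 4: e_4 = (-4.13, +1.03);  n_4 = (+0.2420, +0.9703)
∠(n_1, n_4) = 163.40°
δ = |180° − 163.40°| = 16.60°
16.60° ≤ 2α = 38.58°  →  valid

δ = 16.60°, valid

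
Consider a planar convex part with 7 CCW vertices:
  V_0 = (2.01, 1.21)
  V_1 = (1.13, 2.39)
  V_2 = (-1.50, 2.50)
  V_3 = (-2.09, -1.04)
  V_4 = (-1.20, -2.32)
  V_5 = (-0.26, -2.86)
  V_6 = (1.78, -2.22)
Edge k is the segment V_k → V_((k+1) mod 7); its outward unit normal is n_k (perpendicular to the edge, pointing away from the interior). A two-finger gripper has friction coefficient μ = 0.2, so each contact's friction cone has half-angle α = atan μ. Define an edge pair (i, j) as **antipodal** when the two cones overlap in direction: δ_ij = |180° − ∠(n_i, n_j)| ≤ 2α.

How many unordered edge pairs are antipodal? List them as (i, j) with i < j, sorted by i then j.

count = 3; pairs: (0,3), (1,5), (2,6)

α = atan 0.2 = 11.31°;  2α = 22.62°
n_0 = (+0.8016, +0.5978)
n_1 = (+0.0418, +0.9991)
n_2 = (-0.9864, +0.1644)
n_3 = (-0.8210, -0.5709)
n_4 = (-0.4981, -0.8671)
n_5 = (+0.2993, -0.9541)
n_6 = (+0.9978, -0.0669)
  (0,1): δ = 129.11°  ·
  (0,2): δ = 46.18°  ·
  (0,3): δ = 1.90°  ✓
  (0,4): δ = 23.41°  ·
  (0,5): δ = 70.70°  ·
  (0,6): δ = 139.45°  ·
  (1,2): δ = 97.07°  ·
  (1,3): δ = 52.79°  ·
  (1,4): δ = 27.48°  ·
  (1,5): δ = 19.81°  ✓
  (1,6): δ = 88.56°  ·
  (2,3): δ = 135.73°  ·
  (2,4): δ = 110.41°  ·
  (2,5): δ = 63.12°  ·
  (2,6): δ = 5.63°  ✓
  (3,4): δ = 154.69°  ·
  (3,5): δ = 107.39°  ·
  (3,6): δ = 38.65°  ·
  (4,5): δ = 132.71°  ·
  (4,6): δ = 63.96°  ·
  (5,6): δ = 111.25°  ·
antipodal pairs: 3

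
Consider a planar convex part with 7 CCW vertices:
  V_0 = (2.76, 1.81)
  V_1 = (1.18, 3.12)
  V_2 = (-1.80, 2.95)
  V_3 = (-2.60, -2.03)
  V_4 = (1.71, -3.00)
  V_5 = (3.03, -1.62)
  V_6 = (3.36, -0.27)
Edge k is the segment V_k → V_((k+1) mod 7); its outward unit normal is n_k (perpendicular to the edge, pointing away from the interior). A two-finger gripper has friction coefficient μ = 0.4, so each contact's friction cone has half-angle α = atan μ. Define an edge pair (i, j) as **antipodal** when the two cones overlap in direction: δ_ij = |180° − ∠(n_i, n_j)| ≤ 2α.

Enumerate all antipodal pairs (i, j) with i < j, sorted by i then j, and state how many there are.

count = 6; pairs: (0,3), (1,3), (1,4), (2,4), (2,5), (2,6)

α = atan 0.4 = 21.80°;  2α = 43.60°
n_0 = (+0.6383, +0.7698)
n_1 = (-0.0570, +0.9984)
n_2 = (-0.9873, +0.1586)
n_3 = (-0.2196, -0.9756)
n_4 = (+0.7226, -0.6912)
n_5 = (+0.9714, -0.2375)
n_6 = (+0.9608, +0.2772)
  (0,1): δ = 137.07°  ·
  (0,2): δ = 59.46°  ·
  (0,3): δ = 26.98°  ✓
  (0,4): δ = 85.94°  ·
  (0,5): δ = 115.93°  ·
  (0,6): δ = 145.75°  ·
  (1,2): δ = 102.39°  ·
  (1,3): δ = 15.95°  ✓
  (1,4): δ = 43.01°  ✓
  (1,5): δ = 73.00°  ·
  (1,6): δ = 102.83°  ·
  (2,3): δ = 93.56°  ·
  (2,4): δ = 34.60°  ✓
  (2,5): δ = 4.61°  ✓
  (2,6): δ = 25.22°  ✓
  (3,4): δ = 121.04°  ·
  (3,5): δ = 91.05°  ·
  (3,6): δ = 61.23°  ·
  (4,5): δ = 150.01°  ·
  (4,6): δ = 120.18°  ·
  (5,6): δ = 150.17°  ·
antipodal pairs: 6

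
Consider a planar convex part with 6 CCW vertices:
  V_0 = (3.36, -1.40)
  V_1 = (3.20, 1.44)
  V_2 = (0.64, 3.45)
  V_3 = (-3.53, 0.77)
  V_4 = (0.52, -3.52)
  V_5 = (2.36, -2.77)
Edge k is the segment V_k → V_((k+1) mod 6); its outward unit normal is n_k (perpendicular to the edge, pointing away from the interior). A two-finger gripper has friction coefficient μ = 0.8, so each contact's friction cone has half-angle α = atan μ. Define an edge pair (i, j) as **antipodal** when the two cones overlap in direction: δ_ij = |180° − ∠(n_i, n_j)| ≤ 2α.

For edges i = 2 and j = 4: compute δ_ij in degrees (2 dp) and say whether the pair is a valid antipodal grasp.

α = atan 0.8 = 38.66°;  2α = 77.32°
edge 2: e_2 = (-4.17, -2.68);  n_2 = (-0.5407, +0.8412)
edge 4: e_4 = (+1.84, +0.75);  n_4 = (+0.3775, -0.9260)
∠(n_2, n_4) = 169.45°
δ = |180° − 169.45°| = 10.55°
10.55° ≤ 2α = 77.32°  →  valid

δ = 10.55°, valid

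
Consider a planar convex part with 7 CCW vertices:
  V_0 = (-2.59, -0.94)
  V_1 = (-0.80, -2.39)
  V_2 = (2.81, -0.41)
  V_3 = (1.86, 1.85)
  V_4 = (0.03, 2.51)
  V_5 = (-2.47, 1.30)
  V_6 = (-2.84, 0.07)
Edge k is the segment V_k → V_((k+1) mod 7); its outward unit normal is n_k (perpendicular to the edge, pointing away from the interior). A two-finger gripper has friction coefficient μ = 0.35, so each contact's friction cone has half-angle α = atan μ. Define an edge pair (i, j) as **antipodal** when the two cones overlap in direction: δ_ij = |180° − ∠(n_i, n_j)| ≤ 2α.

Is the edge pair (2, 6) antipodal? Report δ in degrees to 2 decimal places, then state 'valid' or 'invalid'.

α = atan 0.35 = 19.29°;  2α = 38.58°
edge 2: e_2 = (-0.95, +2.26);  n_2 = (+0.9219, +0.3875)
edge 6: e_6 = (+0.25, -1.01);  n_6 = (-0.9707, -0.2403)
∠(n_2, n_6) = 171.10°
δ = |180° − 171.10°| = 8.90°
8.90° ≤ 2α = 38.58°  →  valid

δ = 8.90°, valid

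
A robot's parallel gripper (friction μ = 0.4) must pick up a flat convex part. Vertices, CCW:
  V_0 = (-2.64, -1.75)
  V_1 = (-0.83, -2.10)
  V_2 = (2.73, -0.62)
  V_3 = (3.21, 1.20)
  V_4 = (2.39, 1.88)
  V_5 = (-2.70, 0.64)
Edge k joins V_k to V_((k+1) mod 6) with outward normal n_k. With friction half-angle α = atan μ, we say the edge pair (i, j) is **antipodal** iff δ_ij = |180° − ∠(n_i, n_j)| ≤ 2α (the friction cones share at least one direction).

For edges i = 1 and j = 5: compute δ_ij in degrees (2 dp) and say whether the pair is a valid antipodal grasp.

α = atan 0.4 = 21.80°;  2α = 43.60°
edge 1: e_1 = (+3.56, +1.48);  n_1 = (+0.3839, -0.9234)
edge 5: e_5 = (+0.06, -2.39);  n_5 = (-0.9997, -0.0251)
∠(n_1, n_5) = 111.14°
δ = |180° − 111.14°| = 68.86°
68.86° > 2α = 43.60°  →  invalid

δ = 68.86°, invalid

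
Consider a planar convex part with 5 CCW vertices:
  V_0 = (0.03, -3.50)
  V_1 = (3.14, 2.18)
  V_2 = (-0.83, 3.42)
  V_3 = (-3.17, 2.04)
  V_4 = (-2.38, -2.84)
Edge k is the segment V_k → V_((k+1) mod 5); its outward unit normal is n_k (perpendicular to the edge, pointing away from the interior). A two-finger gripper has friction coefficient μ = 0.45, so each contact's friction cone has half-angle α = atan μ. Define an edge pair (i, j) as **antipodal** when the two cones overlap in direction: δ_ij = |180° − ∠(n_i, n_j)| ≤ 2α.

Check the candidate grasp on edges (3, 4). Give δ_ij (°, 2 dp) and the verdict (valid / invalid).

δ = 114.51°, invalid

α = atan 0.45 = 24.23°;  2α = 48.46°
edge 3: e_3 = (+0.79, -4.88);  n_3 = (-0.9871, -0.1598)
edge 4: e_4 = (+2.41, -0.66);  n_4 = (-0.2641, -0.9645)
∠(n_3, n_4) = 65.49°
δ = |180° − 65.49°| = 114.51°
114.51° > 2α = 48.46°  →  invalid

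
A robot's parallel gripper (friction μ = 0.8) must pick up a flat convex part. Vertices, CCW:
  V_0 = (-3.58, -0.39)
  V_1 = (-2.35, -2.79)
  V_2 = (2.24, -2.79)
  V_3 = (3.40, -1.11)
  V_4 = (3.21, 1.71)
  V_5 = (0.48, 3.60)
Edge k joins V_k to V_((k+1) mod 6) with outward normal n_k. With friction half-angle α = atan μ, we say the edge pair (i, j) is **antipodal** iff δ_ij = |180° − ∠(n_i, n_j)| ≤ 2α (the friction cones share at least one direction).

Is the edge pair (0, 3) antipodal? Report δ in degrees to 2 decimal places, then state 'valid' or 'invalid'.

δ = 23.28°, valid

α = atan 0.8 = 38.66°;  2α = 77.32°
edge 0: e_0 = (+1.23, -2.40);  n_0 = (-0.8899, -0.4561)
edge 3: e_3 = (-0.19, +2.82);  n_3 = (+0.9977, +0.0672)
∠(n_0, n_3) = 156.72°
δ = |180° − 156.72°| = 23.28°
23.28° ≤ 2α = 77.32°  →  valid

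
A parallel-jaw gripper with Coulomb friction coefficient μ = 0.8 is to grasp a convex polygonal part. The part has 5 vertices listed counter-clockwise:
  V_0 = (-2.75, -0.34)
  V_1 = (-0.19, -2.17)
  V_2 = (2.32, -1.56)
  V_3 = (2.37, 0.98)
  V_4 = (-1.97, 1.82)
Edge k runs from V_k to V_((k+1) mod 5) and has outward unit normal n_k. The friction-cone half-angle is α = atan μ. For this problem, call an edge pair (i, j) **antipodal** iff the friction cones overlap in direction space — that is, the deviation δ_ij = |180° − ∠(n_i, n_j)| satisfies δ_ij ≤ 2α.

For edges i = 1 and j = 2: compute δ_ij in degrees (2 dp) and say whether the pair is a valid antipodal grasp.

δ = 104.79°, invalid

α = atan 0.8 = 38.66°;  2α = 77.32°
edge 1: e_1 = (+2.51, +0.61);  n_1 = (+0.2362, -0.9717)
edge 2: e_2 = (+0.05, +2.54);  n_2 = (+0.9998, -0.0197)
∠(n_1, n_2) = 75.21°
δ = |180° − 75.21°| = 104.79°
104.79° > 2α = 77.32°  →  invalid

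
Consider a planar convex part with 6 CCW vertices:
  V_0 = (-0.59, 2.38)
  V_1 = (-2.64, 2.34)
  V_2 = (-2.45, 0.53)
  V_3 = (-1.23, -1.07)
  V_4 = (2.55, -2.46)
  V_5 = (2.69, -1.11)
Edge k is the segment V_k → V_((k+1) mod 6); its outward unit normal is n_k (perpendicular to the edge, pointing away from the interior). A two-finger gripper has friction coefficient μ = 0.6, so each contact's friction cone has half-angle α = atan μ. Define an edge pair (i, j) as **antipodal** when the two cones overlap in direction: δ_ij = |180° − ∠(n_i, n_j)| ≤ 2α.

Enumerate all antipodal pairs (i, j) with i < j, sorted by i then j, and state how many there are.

α = atan 0.6 = 30.96°;  2α = 61.93°
n_0 = (-0.0195, +0.9998)
n_1 = (-0.9945, -0.1044)
n_2 = (-0.7952, -0.6063)
n_3 = (-0.3451, -0.9386)
n_4 = (+0.9947, -0.1032)
n_5 = (+0.7287, +0.6848)
  (0,1): δ = 85.13°  ·
  (0,2): δ = 53.79°  ✓
  (0,3): δ = 21.31°  ✓
  (0,4): δ = 82.96°  ·
  (0,5): δ = 132.11°  ·
  (1,2): δ = 148.67°  ·
  (1,3): δ = 116.18°  ·
  (1,4): δ = 11.91°  ✓
  (1,5): δ = 37.23°  ✓
  (2,3): δ = 147.52°  ·
  (2,4): δ = 43.25°  ✓
  (2,5): δ = 5.90°  ✓
  (3,4): δ = 75.73°  ·
  (3,5): δ = 26.59°  ✓
  (4,5): δ = 130.86°  ·
antipodal pairs: 7

count = 7; pairs: (0,2), (0,3), (1,4), (1,5), (2,4), (2,5), (3,5)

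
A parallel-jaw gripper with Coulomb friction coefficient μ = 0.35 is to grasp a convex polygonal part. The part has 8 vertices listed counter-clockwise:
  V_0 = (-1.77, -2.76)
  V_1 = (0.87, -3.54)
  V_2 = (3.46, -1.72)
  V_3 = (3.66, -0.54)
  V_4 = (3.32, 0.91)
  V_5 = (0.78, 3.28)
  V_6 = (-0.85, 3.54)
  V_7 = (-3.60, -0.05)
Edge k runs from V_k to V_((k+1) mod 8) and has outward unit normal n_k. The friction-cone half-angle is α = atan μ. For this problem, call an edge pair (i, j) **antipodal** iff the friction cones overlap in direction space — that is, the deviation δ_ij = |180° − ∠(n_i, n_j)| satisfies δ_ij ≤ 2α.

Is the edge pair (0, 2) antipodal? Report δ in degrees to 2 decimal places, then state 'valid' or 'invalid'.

α = atan 0.35 = 19.29°;  2α = 38.58°
edge 0: e_0 = (+2.64, -0.78);  n_0 = (-0.2833, -0.9590)
edge 2: e_2 = (+0.20, +1.18);  n_2 = (+0.9859, -0.1671)
∠(n_0, n_2) = 96.84°
δ = |180° − 96.84°| = 83.16°
83.16° > 2α = 38.58°  →  invalid

δ = 83.16°, invalid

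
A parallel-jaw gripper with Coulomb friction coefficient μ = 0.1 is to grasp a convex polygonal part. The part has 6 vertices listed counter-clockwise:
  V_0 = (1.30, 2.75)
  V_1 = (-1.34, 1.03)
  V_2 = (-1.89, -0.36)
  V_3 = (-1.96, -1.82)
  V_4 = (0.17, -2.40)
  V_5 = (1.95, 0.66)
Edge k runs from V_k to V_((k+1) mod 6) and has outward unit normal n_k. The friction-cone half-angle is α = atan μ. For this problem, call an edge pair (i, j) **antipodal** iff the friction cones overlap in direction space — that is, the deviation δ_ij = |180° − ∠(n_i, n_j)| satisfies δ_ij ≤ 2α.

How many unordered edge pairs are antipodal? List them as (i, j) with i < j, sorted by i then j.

α = atan 0.1 = 5.71°;  2α = 11.42°
n_0 = (-0.5459, +0.8379)
n_1 = (-0.9299, +0.3679)
n_2 = (-0.9989, +0.0479)
n_3 = (-0.2627, -0.9649)
n_4 = (+0.8644, -0.5028)
n_5 = (+0.9549, +0.2970)
  (0,1): δ = 144.67°  ·
  (0,2): δ = 125.83°  ·
  (0,3): δ = 48.32°  ·
  (0,4): δ = 26.73°  ·
  (0,5): δ = 74.19°  ·
  (1,2): δ = 161.16°  ·
  (1,3): δ = 83.64°  ·
  (1,4): δ = 8.60°  ✓
  (1,5): δ = 38.86°  ·
  (2,3): δ = 102.49°  ·
  (2,4): δ = 27.44°  ·
  (2,5): δ = 20.02°  ·
  (3,4): δ = 104.95°  ·
  (3,5): δ = 57.49°  ·
  (4,5): δ = 132.54°  ·
antipodal pairs: 1

count = 1; pairs: (1,4)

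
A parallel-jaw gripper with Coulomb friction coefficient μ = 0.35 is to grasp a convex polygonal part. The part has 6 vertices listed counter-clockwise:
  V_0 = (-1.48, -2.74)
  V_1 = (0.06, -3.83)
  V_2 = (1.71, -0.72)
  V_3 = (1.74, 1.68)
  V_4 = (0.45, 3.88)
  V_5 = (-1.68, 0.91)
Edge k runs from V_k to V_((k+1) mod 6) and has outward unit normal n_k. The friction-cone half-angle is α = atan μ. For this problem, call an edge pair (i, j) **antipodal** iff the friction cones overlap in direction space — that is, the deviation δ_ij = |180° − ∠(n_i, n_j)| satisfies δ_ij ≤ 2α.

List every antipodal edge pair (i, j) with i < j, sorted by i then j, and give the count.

α = atan 0.35 = 19.29°;  2α = 38.58°
n_0 = (-0.5777, -0.8162)
n_1 = (+0.8834, -0.4687)
n_2 = (+0.9999, -0.0125)
n_3 = (+0.8626, +0.5058)
n_4 = (-0.8126, +0.5828)
n_5 = (-0.9985, -0.0547)
  (0,1): δ = 82.66°  ·
  (0,2): δ = 55.43°  ·
  (0,3): δ = 24.32°  ✓
  (0,4): δ = 89.64°  ·
  (0,5): δ = 128.43°  ·
  (1,2): δ = 152.77°  ·
  (1,3): δ = 121.67°  ·
  (1,4): δ = 7.70°  ✓
  (1,5): δ = 31.08°  ✓
  (2,3): δ = 148.90°  ·
  (2,4): δ = 34.93°  ✓
  (2,5): δ = 3.85°  ✓
  (3,4): δ = 66.03°  ·
  (3,5): δ = 27.25°  ✓
  (4,5): δ = 141.22°  ·
antipodal pairs: 6

count = 6; pairs: (0,3), (1,4), (1,5), (2,4), (2,5), (3,5)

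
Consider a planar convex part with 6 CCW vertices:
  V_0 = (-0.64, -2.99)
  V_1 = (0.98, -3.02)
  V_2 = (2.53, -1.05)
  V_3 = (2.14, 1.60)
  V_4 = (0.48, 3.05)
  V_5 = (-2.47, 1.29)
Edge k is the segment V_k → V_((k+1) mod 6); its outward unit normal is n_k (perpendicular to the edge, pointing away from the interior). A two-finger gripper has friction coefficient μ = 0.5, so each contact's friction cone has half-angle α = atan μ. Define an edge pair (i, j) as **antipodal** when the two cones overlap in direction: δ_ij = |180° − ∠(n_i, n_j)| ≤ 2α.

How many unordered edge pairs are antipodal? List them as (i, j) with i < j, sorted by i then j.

count = 5; pairs: (0,3), (0,4), (1,4), (2,5), (3,5)

α = atan 0.5 = 26.57°;  2α = 53.13°
n_0 = (-0.0185, -0.9998)
n_1 = (+0.7859, -0.6183)
n_2 = (+0.9893, +0.1456)
n_3 = (+0.6579, +0.7531)
n_4 = (-0.5124, +0.8588)
n_5 = (-0.9195, -0.3931)
  (0,1): δ = 127.13°  ·
  (0,2): δ = 80.57°  ·
  (0,3): δ = 40.08°  ✓
  (0,4): δ = 31.88°  ✓
  (0,5): δ = 114.21°  ·
  (1,2): δ = 133.43°  ·
  (1,3): δ = 92.94°  ·
  (1,4): δ = 20.98°  ✓
  (1,5): δ = 61.35°  ·
  (2,3): δ = 139.51°  ·
  (2,4): δ = 67.55°  ·
  (2,5): δ = 14.78°  ✓
  (3,4): δ = 108.04°  ·
  (3,5): δ = 25.71°  ✓
  (4,5): δ = 97.67°  ·
antipodal pairs: 5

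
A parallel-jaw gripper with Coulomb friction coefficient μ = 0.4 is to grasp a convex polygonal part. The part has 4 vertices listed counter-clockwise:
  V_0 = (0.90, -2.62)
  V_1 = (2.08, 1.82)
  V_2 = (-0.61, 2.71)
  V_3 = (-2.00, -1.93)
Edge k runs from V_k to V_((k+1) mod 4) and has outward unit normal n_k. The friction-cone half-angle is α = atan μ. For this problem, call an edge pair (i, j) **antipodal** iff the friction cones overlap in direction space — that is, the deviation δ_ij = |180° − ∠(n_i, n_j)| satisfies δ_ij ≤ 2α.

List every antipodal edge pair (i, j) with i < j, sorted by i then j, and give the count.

count = 2; pairs: (0,2), (1,3)

α = atan 0.4 = 21.80°;  2α = 43.60°
n_0 = (+0.9665, -0.2568)
n_1 = (+0.3141, +0.9494)
n_2 = (-0.9579, +0.2870)
n_3 = (-0.2315, -0.9728)
  (0,1): δ = 93.42°  ·
  (0,2): δ = 1.79°  ✓
  (0,3): δ = 91.50°  ·
  (1,2): δ = 88.37°  ·
  (1,3): δ = 4.92°  ✓
  (2,3): δ = 86.71°  ·
antipodal pairs: 2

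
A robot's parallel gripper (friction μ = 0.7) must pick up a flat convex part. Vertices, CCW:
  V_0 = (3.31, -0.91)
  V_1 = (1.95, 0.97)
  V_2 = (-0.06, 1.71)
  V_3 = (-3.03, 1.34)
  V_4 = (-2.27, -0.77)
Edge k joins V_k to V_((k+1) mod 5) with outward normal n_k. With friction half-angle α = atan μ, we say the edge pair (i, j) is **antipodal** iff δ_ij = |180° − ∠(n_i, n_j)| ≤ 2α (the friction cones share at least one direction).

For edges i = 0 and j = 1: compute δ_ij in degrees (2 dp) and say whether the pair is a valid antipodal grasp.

δ = 146.09°, invalid

α = atan 0.7 = 34.99°;  2α = 69.98°
edge 0: e_0 = (-1.36, +1.88);  n_0 = (+0.8102, +0.5861)
edge 1: e_1 = (-2.01, +0.74);  n_1 = (+0.3455, +0.9384)
∠(n_0, n_1) = 33.91°
δ = |180° − 33.91°| = 146.09°
146.09° > 2α = 69.98°  →  invalid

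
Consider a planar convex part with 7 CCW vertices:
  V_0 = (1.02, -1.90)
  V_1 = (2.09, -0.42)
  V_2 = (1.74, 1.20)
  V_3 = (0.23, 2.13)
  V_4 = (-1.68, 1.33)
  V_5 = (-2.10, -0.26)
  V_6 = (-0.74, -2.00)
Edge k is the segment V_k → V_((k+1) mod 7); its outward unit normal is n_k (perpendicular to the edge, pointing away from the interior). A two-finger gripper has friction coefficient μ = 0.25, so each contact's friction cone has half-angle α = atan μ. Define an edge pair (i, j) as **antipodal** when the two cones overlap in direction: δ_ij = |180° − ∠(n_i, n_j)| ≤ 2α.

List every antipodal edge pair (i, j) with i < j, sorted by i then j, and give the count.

count = 5; pairs: (0,4), (1,4), (1,5), (2,5), (3,6)

α = atan 0.25 = 14.04°;  2α = 28.07°
n_0 = (+0.8104, -0.5859)
n_1 = (+0.9774, +0.2112)
n_2 = (+0.5244, +0.8515)
n_3 = (-0.3863, +0.9224)
n_4 = (-0.9668, +0.2554)
n_5 = (-0.7879, -0.6158)
n_6 = (+0.0567, -0.9984)
  (0,1): δ = 131.94°  ·
  (0,2): δ = 85.76°  ·
  (0,3): δ = 31.41°  ·
  (0,4): δ = 21.07°  ✓
  (0,5): δ = 73.88°  ·
  (0,6): δ = 129.12°  ·
  (1,2): δ = 133.82°  ·
  (1,3): δ = 79.47°  ·
  (1,4): δ = 26.99°  ✓
  (1,5): δ = 25.82°  ✓
  (1,6): δ = 81.06°  ·
  (2,3): δ = 125.65°  ·
  (2,4): δ = 73.17°  ·
  (2,5): δ = 20.36°  ✓
  (2,6): δ = 34.88°  ·
  (3,4): δ = 127.52°  ·
  (3,5): δ = 74.71°  ·
  (3,6): δ = 19.47°  ✓
  (4,5): δ = 127.19°  ·
  (4,6): δ = 71.95°  ·
  (5,6): δ = 124.76°  ·
antipodal pairs: 5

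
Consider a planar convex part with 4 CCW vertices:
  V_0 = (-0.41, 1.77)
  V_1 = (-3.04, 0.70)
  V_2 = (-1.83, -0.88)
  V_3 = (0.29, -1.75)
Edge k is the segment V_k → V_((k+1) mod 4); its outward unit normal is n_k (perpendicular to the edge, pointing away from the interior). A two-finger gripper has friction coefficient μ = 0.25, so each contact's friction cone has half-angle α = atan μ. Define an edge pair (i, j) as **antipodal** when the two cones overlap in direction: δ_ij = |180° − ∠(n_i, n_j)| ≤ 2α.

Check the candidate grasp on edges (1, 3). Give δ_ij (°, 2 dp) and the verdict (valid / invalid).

δ = 26.20°, valid

α = atan 0.25 = 14.04°;  2α = 28.07°
edge 1: e_1 = (+1.21, -1.58);  n_1 = (-0.7939, -0.6080)
edge 3: e_3 = (-0.70, +3.52);  n_3 = (+0.9808, +0.1950)
∠(n_1, n_3) = 153.80°
δ = |180° − 153.80°| = 26.20°
26.20° ≤ 2α = 28.07°  →  valid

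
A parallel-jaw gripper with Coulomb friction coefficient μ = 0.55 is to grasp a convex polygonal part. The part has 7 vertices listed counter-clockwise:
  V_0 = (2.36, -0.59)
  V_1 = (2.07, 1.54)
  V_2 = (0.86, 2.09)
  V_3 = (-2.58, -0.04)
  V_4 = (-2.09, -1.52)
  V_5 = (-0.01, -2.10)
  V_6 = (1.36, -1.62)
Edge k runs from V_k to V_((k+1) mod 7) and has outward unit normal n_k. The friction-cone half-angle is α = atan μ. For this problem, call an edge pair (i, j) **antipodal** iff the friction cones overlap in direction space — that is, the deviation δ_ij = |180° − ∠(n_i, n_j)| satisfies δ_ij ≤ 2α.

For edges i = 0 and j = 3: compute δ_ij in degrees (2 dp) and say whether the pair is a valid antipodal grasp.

α = atan 0.55 = 28.81°;  2α = 57.62°
edge 0: e_0 = (-0.29, +2.13);  n_0 = (+0.9909, +0.1349)
edge 3: e_3 = (+0.49, -1.48);  n_3 = (-0.9493, -0.3143)
∠(n_0, n_3) = 169.43°
δ = |180° − 169.43°| = 10.57°
10.57° ≤ 2α = 57.62°  →  valid

δ = 10.57°, valid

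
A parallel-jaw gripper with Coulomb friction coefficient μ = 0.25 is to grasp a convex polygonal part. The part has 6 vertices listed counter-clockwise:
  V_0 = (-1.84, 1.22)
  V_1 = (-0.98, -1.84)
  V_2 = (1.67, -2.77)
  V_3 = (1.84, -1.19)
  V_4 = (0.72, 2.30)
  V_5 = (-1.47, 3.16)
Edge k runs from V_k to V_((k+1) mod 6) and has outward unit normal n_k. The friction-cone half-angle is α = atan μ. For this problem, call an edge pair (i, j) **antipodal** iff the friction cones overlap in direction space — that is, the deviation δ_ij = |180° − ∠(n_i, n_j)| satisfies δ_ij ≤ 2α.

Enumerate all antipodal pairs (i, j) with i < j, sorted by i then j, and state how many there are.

count = 4; pairs: (0,2), (0,3), (1,4), (2,5)

α = atan 0.25 = 14.04°;  2α = 28.07°
n_0 = (-0.9627, -0.2706)
n_1 = (-0.3311, -0.9436)
n_2 = (+0.9943, -0.1070)
n_3 = (+0.9522, +0.3056)
n_4 = (+0.3655, +0.9308)
n_5 = (-0.9823, +0.1873)
  (0,1): δ = 125.04°  ·
  (0,2): δ = 21.84°  ✓
  (0,3): δ = 2.09°  ✓
  (0,4): δ = 52.86°  ·
  (0,5): δ = 153.50°  ·
  (1,2): δ = 76.80°  ·
  (1,3): δ = 52.87°  ·
  (1,4): δ = 2.10°  ✓
  (1,5): δ = 98.54°  ·
  (2,3): δ = 156.07°  ·
  (2,4): δ = 105.30°  ·
  (2,5): δ = 4.66°  ✓
  (3,4): δ = 129.23°  ·
  (3,5): δ = 28.59°  ·
  (4,5): δ = 79.36°  ·
antipodal pairs: 4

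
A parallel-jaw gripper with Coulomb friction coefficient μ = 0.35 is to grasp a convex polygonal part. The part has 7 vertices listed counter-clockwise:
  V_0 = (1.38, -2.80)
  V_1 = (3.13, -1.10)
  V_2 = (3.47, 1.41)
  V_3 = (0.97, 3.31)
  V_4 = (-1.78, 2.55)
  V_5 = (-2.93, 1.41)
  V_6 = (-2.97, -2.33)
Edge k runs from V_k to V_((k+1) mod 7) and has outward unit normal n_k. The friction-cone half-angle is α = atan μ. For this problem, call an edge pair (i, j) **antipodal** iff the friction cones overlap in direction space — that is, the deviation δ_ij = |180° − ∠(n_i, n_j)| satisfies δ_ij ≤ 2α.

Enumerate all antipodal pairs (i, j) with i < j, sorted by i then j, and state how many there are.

count = 6; pairs: (0,3), (0,4), (1,4), (1,5), (2,6), (3,6)

α = atan 0.35 = 19.29°;  2α = 38.58°
n_0 = (+0.6968, -0.7173)
n_1 = (+0.9909, -0.1342)
n_2 = (+0.6051, +0.7962)
n_3 = (-0.2664, +0.9639)
n_4 = (-0.7040, +0.7102)
n_5 = (-0.9999, +0.0107)
n_6 = (-0.1074, -0.9942)
  (0,1): δ = 141.88°  ·
  (0,2): δ = 81.40°  ·
  (0,3): δ = 28.72°  ✓
  (0,4): δ = 0.58°  ✓
  (0,5): δ = 45.22°  ·
  (0,6): δ = 129.66°  ·
  (1,2): δ = 119.52°  ·
  (1,3): δ = 66.84°  ·
  (1,4): δ = 37.54°  ✓
  (1,5): δ = 7.10°  ✓
  (1,6): δ = 91.55°  ·
  (2,3): δ = 127.32°  ·
  (2,4): δ = 98.02°  ·
  (2,5): δ = 53.38°  ·
  (2,6): δ = 31.07°  ✓
  (3,4): δ = 150.70°  ·
  (3,5): δ = 106.06°  ·
  (3,6): δ = 21.62°  ✓
  (4,5): δ = 135.36°  ·
  (4,6): δ = 50.92°  ·
  (5,6): δ = 95.55°  ·
antipodal pairs: 6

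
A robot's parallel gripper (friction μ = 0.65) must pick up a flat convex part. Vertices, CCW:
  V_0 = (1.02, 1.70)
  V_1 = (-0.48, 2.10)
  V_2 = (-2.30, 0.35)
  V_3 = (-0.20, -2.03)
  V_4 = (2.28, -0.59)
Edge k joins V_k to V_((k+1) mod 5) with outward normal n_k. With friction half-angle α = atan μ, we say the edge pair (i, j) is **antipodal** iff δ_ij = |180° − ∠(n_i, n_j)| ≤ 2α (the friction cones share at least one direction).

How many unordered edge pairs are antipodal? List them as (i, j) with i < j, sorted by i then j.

count = 4; pairs: (0,2), (0,3), (1,3), (2,4)

α = atan 0.65 = 33.02°;  2α = 66.05°
n_0 = (+0.2577, +0.9662)
n_1 = (-0.6931, +0.7208)
n_2 = (-0.7498, -0.6616)
n_3 = (+0.5021, -0.8648)
n_4 = (+0.8761, +0.4821)
  (0,1): δ = 121.19°  ·
  (0,2): δ = 33.64°  ✓
  (0,3): δ = 45.07°  ✓
  (0,4): δ = 133.75°  ·
  (1,2): δ = 92.45°  ·
  (1,3): δ = 13.74°  ✓
  (1,4): δ = 74.94°  ·
  (2,3): δ = 101.28°  ·
  (2,4): δ = 12.60°  ✓
  (3,4): δ = 91.32°  ·
antipodal pairs: 4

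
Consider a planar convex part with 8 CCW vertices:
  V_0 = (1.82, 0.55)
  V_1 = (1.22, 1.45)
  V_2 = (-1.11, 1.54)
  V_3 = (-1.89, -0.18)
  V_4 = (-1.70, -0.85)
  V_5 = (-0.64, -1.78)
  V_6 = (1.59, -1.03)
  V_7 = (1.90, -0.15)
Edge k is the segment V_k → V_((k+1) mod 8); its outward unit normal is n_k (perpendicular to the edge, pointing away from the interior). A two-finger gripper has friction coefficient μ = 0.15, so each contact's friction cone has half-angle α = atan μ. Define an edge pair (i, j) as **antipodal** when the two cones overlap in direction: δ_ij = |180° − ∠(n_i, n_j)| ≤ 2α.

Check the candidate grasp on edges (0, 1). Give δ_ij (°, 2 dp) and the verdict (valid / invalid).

α = atan 0.15 = 8.53°;  2α = 17.06°
edge 0: e_0 = (-0.60, +0.90);  n_0 = (+0.8321, +0.5547)
edge 1: e_1 = (-2.33, +0.09);  n_1 = (+0.0386, +0.9993)
∠(n_0, n_1) = 54.10°
δ = |180° − 54.10°| = 125.90°
125.90° > 2α = 17.06°  →  invalid

δ = 125.90°, invalid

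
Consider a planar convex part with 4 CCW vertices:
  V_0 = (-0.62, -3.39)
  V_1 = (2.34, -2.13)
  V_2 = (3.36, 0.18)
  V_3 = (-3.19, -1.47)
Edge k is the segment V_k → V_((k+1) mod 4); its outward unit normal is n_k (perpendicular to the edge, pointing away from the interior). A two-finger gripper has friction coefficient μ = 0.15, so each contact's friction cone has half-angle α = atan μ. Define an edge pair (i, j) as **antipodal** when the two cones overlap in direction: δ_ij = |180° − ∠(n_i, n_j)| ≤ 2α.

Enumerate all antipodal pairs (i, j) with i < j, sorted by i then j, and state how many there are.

α = atan 0.15 = 8.53°;  2α = 17.06°
n_0 = (+0.3917, -0.9201)
n_1 = (+0.9148, -0.4039)
n_2 = (-0.2443, +0.9697)
n_3 = (-0.5985, -0.8011)
  (0,1): δ = 136.88°  ·
  (0,2): δ = 8.92°  ✓
  (0,3): δ = 120.18°  ·
  (1,2): δ = 52.04°  ·
  (1,3): δ = 77.06°  ·
  (2,3): δ = 50.90°  ·
antipodal pairs: 1

count = 1; pairs: (0,2)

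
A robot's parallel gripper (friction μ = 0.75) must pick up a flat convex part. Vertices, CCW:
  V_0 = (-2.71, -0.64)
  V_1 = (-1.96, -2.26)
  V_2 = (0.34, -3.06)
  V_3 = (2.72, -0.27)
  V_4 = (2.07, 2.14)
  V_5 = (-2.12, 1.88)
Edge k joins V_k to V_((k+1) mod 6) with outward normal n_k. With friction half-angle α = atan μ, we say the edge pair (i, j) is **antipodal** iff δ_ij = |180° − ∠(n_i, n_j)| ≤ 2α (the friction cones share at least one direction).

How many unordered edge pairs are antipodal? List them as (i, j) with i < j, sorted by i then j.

count = 8; pairs: (0,2), (0,3), (0,4), (1,3), (1,4), (2,4), (2,5), (3,5)

α = atan 0.75 = 36.87°;  2α = 73.74°
n_0 = (-0.9075, -0.4201)
n_1 = (-0.3285, -0.9445)
n_2 = (+0.7608, -0.6490)
n_3 = (+0.9655, +0.2604)
n_4 = (-0.0619, +0.9981)
n_5 = (-0.9737, +0.2280)
  (0,1): δ = 134.02°  ·
  (0,2): δ = 65.31°  ✓
  (0,3): δ = 9.75°  ✓
  (0,4): δ = 68.71°  ✓
  (0,5): δ = 141.98°  ·
  (1,2): δ = 111.29°  ·
  (1,3): δ = 55.73°  ✓
  (1,4): δ = 22.73°  ✓
  (1,5): δ = 96.00°  ·
  (2,3): δ = 124.44°  ·
  (2,4): δ = 45.98°  ✓
  (2,5): δ = 27.29°  ✓
  (3,4): δ = 101.54°  ·
  (3,5): δ = 28.27°  ✓
  (4,5): δ = 106.73°  ·
antipodal pairs: 8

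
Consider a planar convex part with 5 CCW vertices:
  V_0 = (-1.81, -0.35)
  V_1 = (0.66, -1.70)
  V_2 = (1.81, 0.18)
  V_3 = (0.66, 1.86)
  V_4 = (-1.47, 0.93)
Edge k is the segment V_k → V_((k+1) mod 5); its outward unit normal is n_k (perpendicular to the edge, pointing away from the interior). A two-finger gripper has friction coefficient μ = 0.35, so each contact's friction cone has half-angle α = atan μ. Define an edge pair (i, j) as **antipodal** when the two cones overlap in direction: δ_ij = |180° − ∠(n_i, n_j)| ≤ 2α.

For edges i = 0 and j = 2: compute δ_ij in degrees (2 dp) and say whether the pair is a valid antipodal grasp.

α = atan 0.35 = 19.29°;  2α = 38.58°
edge 0: e_0 = (+2.47, -1.35);  n_0 = (-0.4796, -0.8775)
edge 2: e_2 = (-1.15, +1.68);  n_2 = (+0.8252, +0.5649)
∠(n_0, n_2) = 153.05°
δ = |180° − 153.05°| = 26.95°
26.95° ≤ 2α = 38.58°  →  valid

δ = 26.95°, valid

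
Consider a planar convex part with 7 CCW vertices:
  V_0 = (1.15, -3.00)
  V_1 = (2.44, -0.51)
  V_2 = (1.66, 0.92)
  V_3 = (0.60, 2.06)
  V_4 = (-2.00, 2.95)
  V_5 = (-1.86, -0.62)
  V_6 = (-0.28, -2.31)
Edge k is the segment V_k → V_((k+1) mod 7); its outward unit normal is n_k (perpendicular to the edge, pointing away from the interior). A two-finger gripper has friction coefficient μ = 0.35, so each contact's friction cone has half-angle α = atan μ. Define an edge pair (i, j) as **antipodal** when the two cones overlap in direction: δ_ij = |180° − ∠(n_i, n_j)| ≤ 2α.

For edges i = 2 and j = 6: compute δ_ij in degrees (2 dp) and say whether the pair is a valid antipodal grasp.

δ = 21.32°, valid

α = atan 0.35 = 19.29°;  2α = 38.58°
edge 2: e_2 = (-1.06, +1.14);  n_2 = (+0.7323, +0.6809)
edge 6: e_6 = (+1.43, -0.69);  n_6 = (-0.4346, -0.9006)
∠(n_2, n_6) = 158.68°
δ = |180° − 158.68°| = 21.32°
21.32° ≤ 2α = 38.58°  →  valid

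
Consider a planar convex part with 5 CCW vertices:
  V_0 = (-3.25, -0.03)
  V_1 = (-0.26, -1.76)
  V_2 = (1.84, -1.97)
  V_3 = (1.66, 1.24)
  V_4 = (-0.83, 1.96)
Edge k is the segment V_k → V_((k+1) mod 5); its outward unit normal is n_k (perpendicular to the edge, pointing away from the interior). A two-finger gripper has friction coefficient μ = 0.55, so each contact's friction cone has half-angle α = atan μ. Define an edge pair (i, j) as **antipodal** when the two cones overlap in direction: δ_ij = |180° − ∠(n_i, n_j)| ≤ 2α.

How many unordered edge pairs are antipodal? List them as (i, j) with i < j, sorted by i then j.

count = 5; pairs: (0,2), (0,3), (1,3), (1,4), (2,4)

α = atan 0.55 = 28.81°;  2α = 57.62°
n_0 = (-0.5008, -0.8656)
n_1 = (-0.0995, -0.9950)
n_2 = (+0.9984, +0.0560)
n_3 = (+0.2778, +0.9606)
n_4 = (-0.6351, +0.7724)
  (0,1): δ = 155.66°  ·
  (0,2): δ = 56.74°  ✓
  (0,3): δ = 13.93°  ✓
  (0,4): δ = 69.48°  ·
  (1,2): δ = 81.08°  ·
  (1,3): δ = 10.42°  ✓
  (1,4): δ = 45.14°  ✓
  (2,3): δ = 109.34°  ·
  (2,4): δ = 53.78°  ✓
  (3,4): δ = 124.44°  ·
antipodal pairs: 5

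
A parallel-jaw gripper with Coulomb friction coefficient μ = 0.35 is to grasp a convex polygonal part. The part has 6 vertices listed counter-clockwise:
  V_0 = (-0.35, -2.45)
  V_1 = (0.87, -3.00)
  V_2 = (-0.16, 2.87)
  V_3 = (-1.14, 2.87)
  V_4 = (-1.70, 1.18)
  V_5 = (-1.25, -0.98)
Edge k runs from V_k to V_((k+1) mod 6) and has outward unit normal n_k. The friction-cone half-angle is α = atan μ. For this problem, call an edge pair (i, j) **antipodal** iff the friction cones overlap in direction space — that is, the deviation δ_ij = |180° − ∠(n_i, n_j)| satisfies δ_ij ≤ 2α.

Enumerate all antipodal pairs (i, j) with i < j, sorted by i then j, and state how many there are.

count = 4; pairs: (0,2), (1,3), (1,4), (1,5)

α = atan 0.35 = 19.29°;  2α = 38.58°
n_0 = (-0.4110, -0.9116)
n_1 = (+0.9850, +0.1728)
n_2 = (+0.0000, +1.0000)
n_3 = (-0.9492, +0.3145)
n_4 = (-0.9790, -0.2040)
n_5 = (-0.8529, -0.5222)
  (0,1): δ = 55.78°  ·
  (0,2): δ = 24.27°  ✓
  (0,3): δ = 95.93°  ·
  (0,4): δ = 126.04°  ·
  (0,5): δ = 145.74°  ·
  (1,2): δ = 99.95°  ·
  (1,3): δ = 28.29°  ✓
  (1,4): δ = 1.82°  ✓
  (1,5): δ = 21.52°  ✓
  (2,3): δ = 108.33°  ·
  (2,4): δ = 78.23°  ·
  (2,5): δ = 58.52°  ·
  (3,4): δ = 149.90°  ·
  (3,5): δ = 130.19°  ·
  (4,5): δ = 160.29°  ·
antipodal pairs: 4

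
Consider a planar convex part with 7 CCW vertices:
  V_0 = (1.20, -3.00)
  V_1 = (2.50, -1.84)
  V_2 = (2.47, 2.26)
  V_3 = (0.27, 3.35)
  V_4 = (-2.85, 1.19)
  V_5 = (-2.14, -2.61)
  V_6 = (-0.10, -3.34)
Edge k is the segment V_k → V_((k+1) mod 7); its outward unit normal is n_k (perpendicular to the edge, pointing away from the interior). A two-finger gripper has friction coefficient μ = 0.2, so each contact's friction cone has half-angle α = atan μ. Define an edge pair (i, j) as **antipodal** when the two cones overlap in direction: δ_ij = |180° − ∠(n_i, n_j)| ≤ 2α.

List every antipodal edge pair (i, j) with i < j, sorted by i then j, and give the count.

count = 4; pairs: (0,3), (1,4), (2,5), (3,6)

α = atan 0.2 = 11.31°;  2α = 22.62°
n_0 = (+0.6658, -0.7461)
n_1 = (+1.0000, +0.0073)
n_2 = (+0.4440, +0.8961)
n_3 = (-0.5692, +0.8222)
n_4 = (-0.9830, -0.1837)
n_5 = (-0.3369, -0.9415)
n_6 = (+0.2530, -0.9675)
  (0,1): δ = 131.32°  ·
  (0,2): δ = 68.10°  ·
  (0,3): δ = 7.05°  ✓
  (0,4): δ = 58.84°  ·
  (0,5): δ = 118.57°  ·
  (0,6): δ = 152.91°  ·
  (1,2): δ = 116.78°  ·
  (1,3): δ = 55.72°  ·
  (1,4): δ = 10.16°  ✓
  (1,5): δ = 69.89°  ·
  (1,6): δ = 104.24°  ·
  (2,3): δ = 118.95°  ·
  (2,4): δ = 53.06°  ·
  (2,5): δ = 6.67°  ✓
  (2,6): δ = 41.01°  ·
  (3,4): δ = 114.11°  ·
  (3,5): δ = 54.38°  ·
  (3,6): δ = 20.04°  ✓
  (4,5): δ = 120.27°  ·
  (4,6): δ = 85.93°  ·
  (5,6): δ = 145.65°  ·
antipodal pairs: 4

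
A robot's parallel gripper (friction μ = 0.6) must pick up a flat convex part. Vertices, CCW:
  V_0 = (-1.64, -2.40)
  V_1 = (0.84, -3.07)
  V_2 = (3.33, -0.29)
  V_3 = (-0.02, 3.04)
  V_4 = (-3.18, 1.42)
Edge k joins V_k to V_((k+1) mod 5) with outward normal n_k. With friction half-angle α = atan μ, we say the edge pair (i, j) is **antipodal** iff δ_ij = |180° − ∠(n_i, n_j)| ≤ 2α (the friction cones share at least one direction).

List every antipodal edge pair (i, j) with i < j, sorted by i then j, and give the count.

α = atan 0.6 = 30.96°;  2α = 61.93°
n_0 = (-0.2608, -0.9654)
n_1 = (+0.7449, -0.6672)
n_2 = (+0.7050, +0.7092)
n_3 = (-0.4562, +0.8899)
n_4 = (-0.9275, -0.3739)
  (0,1): δ = 116.73°  ·
  (0,2): δ = 29.71°  ✓
  (0,3): δ = 42.26°  ✓
  (0,4): δ = 127.07°  ·
  (1,2): δ = 92.98°  ·
  (1,3): δ = 21.01°  ✓
  (1,4): δ = 63.81°  ·
  (2,3): δ = 108.03°  ·
  (2,4): δ = 23.22°  ✓
  (3,4): δ = 95.19°  ·
antipodal pairs: 4

count = 4; pairs: (0,2), (0,3), (1,3), (2,4)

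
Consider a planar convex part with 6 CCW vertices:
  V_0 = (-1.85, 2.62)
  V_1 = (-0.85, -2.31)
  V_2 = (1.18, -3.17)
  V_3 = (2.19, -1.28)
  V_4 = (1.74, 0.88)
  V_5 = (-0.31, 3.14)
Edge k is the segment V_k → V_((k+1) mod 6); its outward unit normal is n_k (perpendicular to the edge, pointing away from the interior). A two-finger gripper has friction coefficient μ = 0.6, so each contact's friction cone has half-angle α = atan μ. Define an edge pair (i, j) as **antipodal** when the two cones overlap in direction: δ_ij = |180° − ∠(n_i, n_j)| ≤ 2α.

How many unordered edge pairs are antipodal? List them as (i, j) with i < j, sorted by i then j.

count = 7; pairs: (0,2), (0,3), (0,4), (1,3), (1,4), (1,5), (2,5)

α = atan 0.6 = 30.96°;  2α = 61.93°
n_0 = (-0.9800, -0.1988)
n_1 = (-0.3901, -0.9208)
n_2 = (+0.8820, -0.4713)
n_3 = (+0.9790, +0.2040)
n_4 = (+0.7407, +0.6719)
n_5 = (-0.3199, +0.9474)
  (0,1): δ = 124.43°  ·
  (0,2): δ = 39.59°  ✓
  (0,3): δ = 0.30°  ✓
  (0,4): δ = 30.74°  ✓
  (0,5): δ = 97.19°  ·
  (1,2): δ = 95.16°  ·
  (1,3): δ = 55.27°  ✓
  (1,4): δ = 24.83°  ✓
  (1,5): δ = 41.62°  ✓
  (2,3): δ = 140.11°  ·
  (2,4): δ = 109.67°  ·
  (2,5): δ = 43.22°  ✓
  (3,4): δ = 149.56°  ·
  (3,5): δ = 83.11°  ·
  (4,5): δ = 113.55°  ·
antipodal pairs: 7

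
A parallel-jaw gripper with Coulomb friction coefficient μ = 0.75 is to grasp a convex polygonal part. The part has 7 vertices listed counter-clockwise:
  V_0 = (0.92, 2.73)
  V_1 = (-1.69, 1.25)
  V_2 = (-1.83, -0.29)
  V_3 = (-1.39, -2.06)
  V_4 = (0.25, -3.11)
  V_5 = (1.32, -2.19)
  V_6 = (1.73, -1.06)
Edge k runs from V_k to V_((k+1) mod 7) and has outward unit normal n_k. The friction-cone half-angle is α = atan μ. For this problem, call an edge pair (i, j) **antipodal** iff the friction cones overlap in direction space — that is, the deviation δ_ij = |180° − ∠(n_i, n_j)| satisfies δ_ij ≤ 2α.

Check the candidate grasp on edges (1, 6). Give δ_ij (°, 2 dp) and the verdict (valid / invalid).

α = atan 0.75 = 36.87°;  2α = 73.74°
edge 1: e_1 = (-0.14, -1.54);  n_1 = (-0.9959, +0.0905)
edge 6: e_6 = (-0.81, +3.79);  n_6 = (+0.9779, +0.2090)
∠(n_1, n_6) = 162.74°
δ = |180° − 162.74°| = 17.26°
17.26° ≤ 2α = 73.74°  →  valid

δ = 17.26°, valid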